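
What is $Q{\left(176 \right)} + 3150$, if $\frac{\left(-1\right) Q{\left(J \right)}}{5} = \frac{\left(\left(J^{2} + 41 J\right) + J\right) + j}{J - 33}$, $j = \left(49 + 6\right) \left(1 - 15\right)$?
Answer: $\frac{23860}{13} \approx 1835.4$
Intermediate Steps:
$j = -770$ ($j = 55 \left(-14\right) = -770$)
$Q{\left(J \right)} = - \frac{5 \left(-770 + J^{2} + 42 J\right)}{-33 + J}$ ($Q{\left(J \right)} = - 5 \frac{\left(\left(J^{2} + 41 J\right) + J\right) - 770}{J - 33} = - 5 \frac{\left(J^{2} + 42 J\right) - 770}{-33 + J} = - 5 \frac{-770 + J^{2} + 42 J}{-33 + J} = - \frac{5 \left(-770 + J^{2} + 42 J\right)}{-33 + J}$)
$Q{\left(176 \right)} + 3150 = \frac{5 \left(770 - 176^{2} - 7392\right)}{-33 + 176} + 3150 = \frac{5 \left(770 - 30976 - 7392\right)}{143} + 3150 = 5 \cdot \frac{1}{143} \left(770 - 30976 - 7392\right) + 3150 = 5 \cdot \frac{1}{143} \left(-37598\right) + 3150 = - \frac{17090}{13} + 3150 = \frac{23860}{13}$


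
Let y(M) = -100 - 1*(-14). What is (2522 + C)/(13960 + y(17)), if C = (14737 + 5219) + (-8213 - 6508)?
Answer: 7757/13874 ≈ 0.55910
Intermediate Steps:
y(M) = -86 (y(M) = -100 + 14 = -86)
C = 5235 (C = 19956 - 14721 = 5235)
(2522 + C)/(13960 + y(17)) = (2522 + 5235)/(13960 - 86) = 7757/13874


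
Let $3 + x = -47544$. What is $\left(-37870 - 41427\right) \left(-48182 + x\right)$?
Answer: $7591022513$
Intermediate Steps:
$x = -47547$ ($x = -3 - 47544 = -47547$)
$\left(-37870 - 41427\right) \left(-48182 + x\right) = \left(-37870 - 41427\right) \left(-48182 - 47547\right) = \left(-79297\right) \left(-95729\right) = 7591022513$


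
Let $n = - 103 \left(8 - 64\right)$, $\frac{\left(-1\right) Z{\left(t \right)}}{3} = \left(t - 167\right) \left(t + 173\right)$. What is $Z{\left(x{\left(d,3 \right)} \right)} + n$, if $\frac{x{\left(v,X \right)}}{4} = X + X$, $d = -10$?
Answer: $90281$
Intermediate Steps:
$x{\left(v,X \right)} = 8 X$ ($x{\left(v,X \right)} = 4 \left(X + X\right) = 4 \cdot 2 X = 8 X$)
$Z{\left(t \right)} = - 3 \left(-167 + t\right) \left(173 + t\right)$ ($Z{\left(t \right)} = - 3 \left(t - 167\right) \left(t + 173\right) = - 3 \left(-167 + t\right) \left(173 + t\right)$)
$n = 5768$ ($n = \left(-103\right) \left(-56\right) = 5768$)
$Z{\left(x{\left(d,3 \right)} \right)} + n = \left(86673 - 18 \cdot 8 \cdot 3 - 3 \left(8 \cdot 3\right)^{2}\right) + 5768 = \left(86673 - 432 - 3 \cdot 24^{2}\right) + 5768 = \left(86673 - 432 - 1728\right) + 5768 = 84513 + 5768 = 90281$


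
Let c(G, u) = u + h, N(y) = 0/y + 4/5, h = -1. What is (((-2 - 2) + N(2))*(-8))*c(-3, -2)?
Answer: -384/5 ≈ -76.800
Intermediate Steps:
N(y) = ⅘ (N(y) = 0 + 4*(⅕) = 0 + ⅘ = ⅘)
c(G, u) = -1 + u (c(G, u) = u - 1 = -1 + u)
(((-2 - 2) + N(2))*(-8))*c(-3, -2) = (((-2 - 2) + ⅘)*(-8))*(-1 - 2) = ((-4 + ⅘)*(-8))*(-3) = -16/5*(-8)*(-3) = (128/5)*(-3) = -384/5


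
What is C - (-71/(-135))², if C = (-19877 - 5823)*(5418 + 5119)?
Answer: -4935346407541/18225 ≈ -2.7080e+8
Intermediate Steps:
C = -270800900 (C = -25700*10537 = -270800900)
C - (-71/(-135))² = -270800900 - (-71/(-135))² = -270800900 - (-71*(-1/135))² = -270800900 - (71/135)² = -270800900 - 1*5041/18225 = -270800900 - 5041/18225 = -4935346407541/18225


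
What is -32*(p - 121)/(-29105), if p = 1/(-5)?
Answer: -19392/145525 ≈ -0.13326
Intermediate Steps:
p = -⅕ ≈ -0.20000
-32*(p - 121)/(-29105) = -32*(-⅕ - 121)/(-29105) = -32*(-606/5)*(-1/29105) = (19392/5)*(-1/29105) = -19392/145525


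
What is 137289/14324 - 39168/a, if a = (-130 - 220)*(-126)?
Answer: 152594513/17546900 ≈ 8.6964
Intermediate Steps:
a = 44100 (a = -350*(-126) = 44100)
137289/14324 - 39168/a = 137289/14324 - 39168/44100 = 137289*(1/14324) - 39168*1/44100 = 137289/14324 - 1088/1225 = 152594513/17546900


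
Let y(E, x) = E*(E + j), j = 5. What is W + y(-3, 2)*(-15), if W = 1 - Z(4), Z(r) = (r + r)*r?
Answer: 59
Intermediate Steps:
Z(r) = 2*r**2 (Z(r) = (2*r)*r = 2*r**2)
W = -31 (W = 1 - 2*4**2 = 1 - 2*16 = 1 - 1*32 = 1 - 32 = -31)
y(E, x) = E*(5 + E) (y(E, x) = E*(E + 5) = E*(5 + E))
W + y(-3, 2)*(-15) = -31 - 3*(5 - 3)*(-15) = -31 - 3*2*(-15) = -31 - 6*(-15) = -31 + 90 = 59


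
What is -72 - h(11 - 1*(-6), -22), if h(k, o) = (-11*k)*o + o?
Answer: -4164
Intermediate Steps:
h(k, o) = o - 11*k*o (h(k, o) = -11*k*o + o = o - 11*k*o)
-72 - h(11 - 1*(-6), -22) = -72 - (-22)*(1 - 11*(11 - 1*(-6))) = -72 - (-22)*(1 - 11*(11 + 6)) = -72 - (-22)*(1 - 11*17) = -72 - (-22)*(1 - 187) = -72 - (-22)*(-186) = -72 - 1*4092 = -72 - 4092 = -4164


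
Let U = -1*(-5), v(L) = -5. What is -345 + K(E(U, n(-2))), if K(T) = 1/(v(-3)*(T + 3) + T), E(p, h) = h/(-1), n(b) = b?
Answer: -7936/23 ≈ -345.04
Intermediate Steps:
U = 5
E(p, h) = -h (E(p, h) = h*(-1) = -h)
K(T) = 1/(-15 - 4*T) (K(T) = 1/(-5*(T + 3) + T) = 1/(-5*(3 + T) + T) = 1/((-15 - 5*T) + T) = 1/(-15 - 4*T))
-345 + K(E(U, n(-2))) = -345 + 1/(-15 - (-4)*(-2)) = -345 + 1/(-15 - 4*2) = -345 + 1/(-15 - 8) = -345 + 1/(-23) = -345 - 1/23 = -7936/23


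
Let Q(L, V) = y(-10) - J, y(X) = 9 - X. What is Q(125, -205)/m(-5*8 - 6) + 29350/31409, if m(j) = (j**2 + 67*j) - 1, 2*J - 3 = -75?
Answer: 26653955/30372503 ≈ 0.87757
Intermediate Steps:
J = -36 (J = 3/2 + (1/2)*(-75) = 3/2 - 75/2 = -36)
Q(L, V) = 55 (Q(L, V) = (9 - 1*(-10)) - 1*(-36) = (9 + 10) + 36 = 19 + 36 = 55)
m(j) = -1 + j**2 + 67*j
Q(125, -205)/m(-5*8 - 6) + 29350/31409 = 55/(-1 + (-5*8 - 6)**2 + 67*(-5*8 - 6)) + 29350/31409 = 55/(-1 + (-40 - 6)**2 + 67*(-40 - 6)) + 29350*(1/31409) = 55/(-1 + (-46)**2 + 67*(-46)) + 29350/31409 = 55/(-1 + 2116 - 3082) + 29350/31409 = 55/(-967) + 29350/31409 = 55*(-1/967) + 29350/31409 = -55/967 + 29350/31409 = 26653955/30372503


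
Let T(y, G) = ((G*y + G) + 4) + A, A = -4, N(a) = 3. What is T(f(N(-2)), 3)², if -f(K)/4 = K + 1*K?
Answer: 4761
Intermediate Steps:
f(K) = -8*K (f(K) = -4*(K + 1*K) = -4*(K + K) = -8*K)
T(y, G) = G + G*y (T(y, G) = ((G*y + G) + 4) - 4 = ((G + G*y) + 4) - 4 = (4 + G + G*y) - 4 = G + G*y)
T(f(N(-2)), 3)² = (3*(1 - 8*3))² = (3*(1 - 24))² = (3*(-23))² = (-69)² = 4761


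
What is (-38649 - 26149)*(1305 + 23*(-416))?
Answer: 535425874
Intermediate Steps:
(-38649 - 26149)*(1305 + 23*(-416)) = -64798*(1305 - 9568) = -64798*(-8263) = 535425874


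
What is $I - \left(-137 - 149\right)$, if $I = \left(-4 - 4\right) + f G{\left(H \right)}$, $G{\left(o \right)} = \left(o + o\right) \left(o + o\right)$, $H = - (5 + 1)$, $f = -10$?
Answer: $-1162$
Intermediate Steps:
$H = -6$ ($H = \left(-1\right) 6 = -6$)
$G{\left(o \right)} = 4 o^{2}$ ($G{\left(o \right)} = 2 o 2 o = 4 o^{2}$)
$I = -1448$ ($I = \left(-4 - 4\right) - 10 \cdot 4 \left(-6\right)^{2} = -8 - 10 \cdot 4 \cdot 36 = -8 - 1440 = -1448$)
$I - \left(-137 - 149\right) = -1448 - \left(-137 - 149\right) = -1448 - -286 = -1448 + 286 = -1162$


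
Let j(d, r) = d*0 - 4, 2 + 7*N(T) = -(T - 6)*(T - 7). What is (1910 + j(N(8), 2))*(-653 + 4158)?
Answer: 6680530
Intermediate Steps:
N(T) = -2/7 - (-7 + T)*(-6 + T)/7 (N(T) = -2/7 + (-(T - 6)*(T - 7))/7 = -2/7 + (-(-6 + T)*(-7 + T))/7 = -2/7 + (-(-7 + T)*(-6 + T))/7 = -2/7 - (-7 + T)*(-6 + T)/7)
j(d, r) = -4 (j(d, r) = 0 - 4 = -4)
(1910 + j(N(8), 2))*(-653 + 4158) = (1910 - 4)*(-653 + 4158) = 1906*3505 = 6680530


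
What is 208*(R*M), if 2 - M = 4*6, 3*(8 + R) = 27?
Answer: -4576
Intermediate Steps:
R = 1 (R = -8 + (1/3)*27 = -8 + 9 = 1)
M = -22 (M = 2 - 4*6 = 2 - 1*24 = 2 - 24 = -22)
208*(R*M) = 208*(1*(-22)) = 208*(-22) = -4576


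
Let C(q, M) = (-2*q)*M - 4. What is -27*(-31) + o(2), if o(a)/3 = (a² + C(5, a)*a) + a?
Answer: 711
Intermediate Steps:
C(q, M) = -4 - 2*M*q (C(q, M) = -2*M*q - 4 = -4 - 2*M*q)
o(a) = 3*a + 3*a² + 3*a*(-4 - 10*a) (o(a) = 3*((a² + (-4 - 2*a*5)*a) + a) = 3*((a² + (-4 - 10*a)*a) + a) = 3*((a² + a*(-4 - 10*a)) + a) = 3*(a + a² + a*(-4 - 10*a)) = 3*a + 3*a² + 3*a*(-4 - 10*a))
-27*(-31) + o(2) = -27*(-31) + 9*2*(-1 - 3*2) = 837 + 9*2*(-1 - 6) = 837 + 9*2*(-7) = 837 - 126 = 711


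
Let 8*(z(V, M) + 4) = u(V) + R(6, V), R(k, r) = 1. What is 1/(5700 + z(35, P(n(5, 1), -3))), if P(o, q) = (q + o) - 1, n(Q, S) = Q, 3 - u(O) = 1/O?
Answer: 280/1595019 ≈ 0.00017555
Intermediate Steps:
u(O) = 3 - 1/O
P(o, q) = -1 + o + q (P(o, q) = (o + q) - 1 = -1 + o + q)
z(V, M) = -7/2 - 1/(8*V) (z(V, M) = -4 + ((3 - 1/V) + 1)/8 = -4 + (4 - 1/V)/8 = -4 + (1/2 - 1/(8*V)) = -7/2 - 1/(8*V))
1/(5700 + z(35, P(n(5, 1), -3))) = 1/(5700 + (1/8)*(-1 - 28*35)/35) = 1/(5700 + (1/8)*(1/35)*(-1 - 980)) = 1/(5700 + (1/8)*(1/35)*(-981)) = 1/(5700 - 981/280) = 1/(1595019/280) = 280/1595019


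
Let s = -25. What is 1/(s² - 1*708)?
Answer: -1/83 ≈ -0.012048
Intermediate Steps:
1/(s² - 1*708) = 1/((-25)² - 1*708) = 1/(625 - 708) = 1/(-83) = -1/83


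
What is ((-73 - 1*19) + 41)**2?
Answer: 2601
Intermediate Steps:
((-73 - 1*19) + 41)**2 = ((-73 - 19) + 41)**2 = (-92 + 41)**2 = (-51)**2 = 2601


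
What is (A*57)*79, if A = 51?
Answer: 229653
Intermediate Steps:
(A*57)*79 = (51*57)*79 = 2907*79 = 229653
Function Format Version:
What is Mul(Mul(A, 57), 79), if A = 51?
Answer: 229653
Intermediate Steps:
Mul(Mul(A, 57), 79) = Mul(Mul(51, 57), 79) = Mul(2907, 79) = 229653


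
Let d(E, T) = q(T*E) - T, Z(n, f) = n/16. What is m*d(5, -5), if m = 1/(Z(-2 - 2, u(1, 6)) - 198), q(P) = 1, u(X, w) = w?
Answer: -24/793 ≈ -0.030265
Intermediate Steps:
Z(n, f) = n/16 (Z(n, f) = n*(1/16) = n/16)
m = -4/793 (m = 1/((-2 - 2)/16 - 198) = 1/((1/16)*(-4) - 198) = 1/(-1/4 - 198) = 1/(-793/4) = -4/793 ≈ -0.0050441)
d(E, T) = 1 - T
m*d(5, -5) = -4*(1 - 1*(-5))/793 = -4*(1 + 5)/793 = -4/793*6 = -24/793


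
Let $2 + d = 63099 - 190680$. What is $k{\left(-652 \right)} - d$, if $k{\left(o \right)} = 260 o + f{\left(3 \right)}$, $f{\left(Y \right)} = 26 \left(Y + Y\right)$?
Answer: $-41781$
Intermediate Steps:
$f{\left(Y \right)} = 52 Y$ ($f{\left(Y \right)} = 26 \cdot 2 Y = 52 Y$)
$d = -127583$ ($d = -2 + \left(63099 - 190680\right) = -2 - 127581 = -127583$)
$k{\left(o \right)} = 156 + 260 o$ ($k{\left(o \right)} = 260 o + 52 \cdot 3 = 260 o + 156 = 156 + 260 o$)
$k{\left(-652 \right)} - d = \left(156 + 260 \left(-652\right)\right) - -127583 = \left(156 - 169520\right) + 127583 = -169364 + 127583 = -41781$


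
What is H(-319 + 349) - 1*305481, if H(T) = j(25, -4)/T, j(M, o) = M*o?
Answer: -916453/3 ≈ -3.0548e+5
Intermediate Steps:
H(T) = -100/T (H(T) = (25*(-4))/T = -100/T)
H(-319 + 349) - 1*305481 = -100/(-319 + 349) - 1*305481 = -100/30 - 305481 = -100*1/30 - 305481 = -10/3 - 305481 = -916453/3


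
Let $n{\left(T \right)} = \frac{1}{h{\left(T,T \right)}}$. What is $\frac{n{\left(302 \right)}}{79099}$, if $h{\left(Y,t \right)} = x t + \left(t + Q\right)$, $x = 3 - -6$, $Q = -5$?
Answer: $\frac{1}{238483485} \approx 4.1932 \cdot 10^{-9}$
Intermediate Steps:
$x = 9$ ($x = 3 + 6 = 9$)
$h{\left(Y,t \right)} = -5 + 10 t$ ($h{\left(Y,t \right)} = 9 t + \left(t - 5\right) = 9 t + \left(-5 + t\right) = -5 + 10 t$)
$n{\left(T \right)} = \frac{1}{-5 + 10 T}$
$\frac{n{\left(302 \right)}}{79099} = \frac{\frac{1}{5} \frac{1}{-1 + 2 \cdot 302}}{79099} = \frac{1}{5 \left(-1 + 604\right)} \frac{1}{79099} = \frac{1}{5 \cdot 603} \cdot \frac{1}{79099} = \frac{1}{5} \cdot \frac{1}{603} \cdot \frac{1}{79099} = \frac{1}{3015} \cdot \frac{1}{79099} = \frac{1}{238483485}$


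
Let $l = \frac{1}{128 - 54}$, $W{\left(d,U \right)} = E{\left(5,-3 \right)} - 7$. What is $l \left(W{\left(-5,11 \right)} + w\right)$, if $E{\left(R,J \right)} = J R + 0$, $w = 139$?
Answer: $\frac{117}{74} \approx 1.5811$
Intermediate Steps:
$E{\left(R,J \right)} = J R$
$W{\left(d,U \right)} = -22$ ($W{\left(d,U \right)} = \left(-3\right) 5 - 7 = -15 - 7 = -22$)
$l = \frac{1}{74} \approx 0.013514$
$l \left(W{\left(-5,11 \right)} + w\right) = \frac{-22 + 139}{74} = \frac{1}{74} \cdot 117 = \frac{117}{74}$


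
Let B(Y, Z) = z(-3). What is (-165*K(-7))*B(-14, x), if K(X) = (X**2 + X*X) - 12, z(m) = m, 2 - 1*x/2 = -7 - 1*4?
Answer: 42570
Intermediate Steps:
x = 26 (x = 4 - 2*(-7 - 1*4) = 4 - 2*(-7 - 4) = 4 - 2*(-11) = 4 + 22 = 26)
K(X) = -12 + 2*X**2 (K(X) = (X**2 + X**2) - 12 = 2*X**2 - 12 = -12 + 2*X**2)
B(Y, Z) = -3
(-165*K(-7))*B(-14, x) = -165*(-12 + 2*(-7)**2)*(-3) = -165*(-12 + 2*49)*(-3) = -165*(-12 + 98)*(-3) = -165*86*(-3) = -14190*(-3) = 42570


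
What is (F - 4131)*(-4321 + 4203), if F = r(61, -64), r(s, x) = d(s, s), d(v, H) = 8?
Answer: 486514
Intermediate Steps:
r(s, x) = 8
F = 8
(F - 4131)*(-4321 + 4203) = (8 - 4131)*(-4321 + 4203) = -4123*(-118) = 486514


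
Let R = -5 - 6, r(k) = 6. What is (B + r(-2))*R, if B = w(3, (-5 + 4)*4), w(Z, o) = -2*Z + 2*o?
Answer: 88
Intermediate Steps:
R = -11
B = -14 (B = -2*3 + 2*((-5 + 4)*4) = -6 + 2*(-1*4) = -6 + 2*(-4) = -6 - 8 = -14)
(B + r(-2))*R = (-14 + 6)*(-11) = -8*(-11) = 88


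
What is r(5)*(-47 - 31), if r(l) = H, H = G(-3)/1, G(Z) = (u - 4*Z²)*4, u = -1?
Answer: 11544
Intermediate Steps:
G(Z) = -4 - 16*Z² (G(Z) = (-1 - 4*Z²)*4 = -4 - 16*Z²)
H = -148 (H = (-4 - 16*(-3)²)/1 = (-4 - 16*9)*1 = (-4 - 144)*1 = -148*1 = -148)
r(l) = -148
r(5)*(-47 - 31) = -148*(-47 - 31) = -148*(-78) = 11544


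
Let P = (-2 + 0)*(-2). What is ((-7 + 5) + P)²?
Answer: 4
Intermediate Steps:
P = 4 (P = -2*(-2) = 4)
((-7 + 5) + P)² = ((-7 + 5) + 4)² = (-2 + 4)² = 2² = 4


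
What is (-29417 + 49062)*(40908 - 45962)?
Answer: -99285830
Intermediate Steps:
(-29417 + 49062)*(40908 - 45962) = 19645*(-5054) = -99285830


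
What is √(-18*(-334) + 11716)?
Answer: 8*√277 ≈ 133.15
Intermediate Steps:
√(-18*(-334) + 11716) = √(6012 + 11716) = √17728 = 8*√277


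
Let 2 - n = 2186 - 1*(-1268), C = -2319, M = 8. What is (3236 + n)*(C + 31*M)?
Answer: 447336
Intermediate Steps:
n = -3452 (n = 2 - (2186 - 1*(-1268)) = 2 - (2186 + 1268) = 2 - 1*3454 = 2 - 3454 = -3452)
(3236 + n)*(C + 31*M) = (3236 - 3452)*(-2319 + 31*8) = -216*(-2319 + 248) = -216*(-2071) = 447336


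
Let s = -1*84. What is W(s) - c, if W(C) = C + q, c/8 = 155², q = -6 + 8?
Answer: -192282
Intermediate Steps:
s = -84
q = 2
c = 192200 (c = 8*155² = 8*24025 = 192200)
W(C) = 2 + C (W(C) = C + 2 = 2 + C)
W(s) - c = (2 - 84) - 1*192200 = -82 - 192200 = -192282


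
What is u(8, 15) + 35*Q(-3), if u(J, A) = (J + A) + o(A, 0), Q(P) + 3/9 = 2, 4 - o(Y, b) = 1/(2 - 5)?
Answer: 257/3 ≈ 85.667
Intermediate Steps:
o(Y, b) = 13/3 (o(Y, b) = 4 - 1/(2 - 5) = 4 - 1/(-3) = 4 - 1*(-⅓) = 4 + ⅓ = 13/3)
Q(P) = 5/3 (Q(P) = -⅓ + 2 = 5/3)
u(J, A) = 13/3 + A + J (u(J, A) = (J + A) + 13/3 = (A + J) + 13/3 = 13/3 + A + J)
u(8, 15) + 35*Q(-3) = (13/3 + 15 + 8) + 35*(5/3) = 82/3 + 175/3 = 257/3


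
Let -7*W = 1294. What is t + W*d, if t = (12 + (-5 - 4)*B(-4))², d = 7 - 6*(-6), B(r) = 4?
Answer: -51610/7 ≈ -7372.9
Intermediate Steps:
W = -1294/7 (W = -⅐*1294 = -1294/7 ≈ -184.86)
d = 43 (d = 7 + 36 = 43)
t = 576 (t = (12 + (-5 - 4)*4)² = (12 - 9*4)² = (12 - 36)² = (-24)² = 576)
t + W*d = 576 - 1294/7*43 = 576 - 55642/7 = -51610/7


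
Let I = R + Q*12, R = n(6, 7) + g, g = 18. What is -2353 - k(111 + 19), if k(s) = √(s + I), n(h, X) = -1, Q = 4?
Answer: -2353 - √195 ≈ -2367.0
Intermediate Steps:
R = 17 (R = -1 + 18 = 17)
I = 65 (I = 17 + 4*12 = 17 + 48 = 65)
k(s) = √(65 + s) (k(s) = √(s + 65) = √(65 + s))
-2353 - k(111 + 19) = -2353 - √(65 + (111 + 19)) = -2353 - √(65 + 130) = -2353 - √195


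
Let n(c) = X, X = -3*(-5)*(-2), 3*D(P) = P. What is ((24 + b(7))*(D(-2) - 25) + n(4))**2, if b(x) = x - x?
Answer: 417316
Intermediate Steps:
b(x) = 0
D(P) = P/3
X = -30 (X = 15*(-2) = -30)
n(c) = -30
((24 + b(7))*(D(-2) - 25) + n(4))**2 = ((24 + 0)*((1/3)*(-2) - 25) - 30)**2 = (24*(-2/3 - 25) - 30)**2 = (24*(-77/3) - 30)**2 = (-616 - 30)**2 = (-646)**2 = 417316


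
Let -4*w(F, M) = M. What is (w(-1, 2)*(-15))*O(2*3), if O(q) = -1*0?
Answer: 0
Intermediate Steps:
w(F, M) = -M/4
O(q) = 0
(w(-1, 2)*(-15))*O(2*3) = (-1/4*2*(-15))*0 = -1/2*(-15)*0 = (15/2)*0 = 0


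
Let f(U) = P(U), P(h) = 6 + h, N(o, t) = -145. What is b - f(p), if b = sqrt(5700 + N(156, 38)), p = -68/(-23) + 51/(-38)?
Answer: -6655/874 + sqrt(5555) ≈ 66.917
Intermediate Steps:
p = 1411/874 (p = -68*(-1/23) + 51*(-1/38) = 68/23 - 51/38 = 1411/874 ≈ 1.6144)
f(U) = 6 + U
b = sqrt(5555) (b = sqrt(5700 - 145) = sqrt(5555) ≈ 74.532)
b - f(p) = sqrt(5555) - (6 + 1411/874) = sqrt(5555) - 1*6655/874 = sqrt(5555) - 6655/874 = -6655/874 + sqrt(5555)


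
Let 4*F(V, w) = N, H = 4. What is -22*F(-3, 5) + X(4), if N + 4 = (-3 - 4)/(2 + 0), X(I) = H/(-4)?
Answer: 161/4 ≈ 40.250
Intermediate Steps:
X(I) = -1 (X(I) = 4/(-4) = 4*(-¼) = -1)
N = -15/2 (N = -4 + (-3 - 4)/(2 + 0) = -4 - 7/2 = -15/2 ≈ -7.5000)
F(V, w) = -15/8 (F(V, w) = (¼)*(-15/2) = -15/8)
-22*F(-3, 5) + X(4) = -22*(-15/8) - 1 = 165/4 - 1 = 161/4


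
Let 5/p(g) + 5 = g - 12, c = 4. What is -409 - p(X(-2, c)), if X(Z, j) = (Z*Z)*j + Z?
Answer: -1222/3 ≈ -407.33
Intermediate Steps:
X(Z, j) = Z + j*Z² (X(Z, j) = Z²*j + Z = j*Z² + Z = Z + j*Z²)
p(g) = 5/(-17 + g) (p(g) = 5/(-5 + (g - 12)) = 5/(-5 + (-12 + g)) = 5/(-17 + g))
-409 - p(X(-2, c)) = -409 - 5/(-17 - 2*(1 - 2*4)) = -409 - 5/(-17 - 2*(1 - 8)) = -409 - 5/(-17 - 2*(-7)) = -409 - 5/(-17 + 14) = -409 - 5/(-3) = -409 - 5*(-1)/3 = -409 - 1*(-5/3) = -409 + 5/3 = -1222/3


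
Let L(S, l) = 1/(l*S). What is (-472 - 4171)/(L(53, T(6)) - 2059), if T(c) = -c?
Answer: 1476474/654763 ≈ 2.2550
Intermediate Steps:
L(S, l) = 1/(S*l)
(-472 - 4171)/(L(53, T(6)) - 2059) = (-472 - 4171)/(1/(53*((-1*6))) - 2059) = -4643/((1/53)/(-6) - 2059) = -4643/((1/53)*(-⅙) - 2059) = -4643/(-1/318 - 2059) = -4643/(-654763/318) = -4643*(-318/654763) = 1476474/654763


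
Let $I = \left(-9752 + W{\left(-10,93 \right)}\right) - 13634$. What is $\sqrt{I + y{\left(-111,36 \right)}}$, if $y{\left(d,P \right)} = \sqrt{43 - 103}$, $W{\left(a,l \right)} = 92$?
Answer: $\sqrt{-23294 + 2 i \sqrt{15}} \approx 0.025 + 152.62 i$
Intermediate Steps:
$y{\left(d,P \right)} = 2 i \sqrt{15}$ ($y{\left(d,P \right)} = \sqrt{-60} = 2 i \sqrt{15}$)
$I = -23294$ ($I = \left(-9752 + 92\right) - 13634 = -9660 - 13634 = -23294$)
$\sqrt{I + y{\left(-111,36 \right)}} = \sqrt{-23294 + 2 i \sqrt{15}}$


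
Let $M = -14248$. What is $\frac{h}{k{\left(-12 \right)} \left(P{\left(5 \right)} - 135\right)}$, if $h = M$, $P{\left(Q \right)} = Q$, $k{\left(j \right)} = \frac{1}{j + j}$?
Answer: $- \frac{13152}{5} \approx -2630.4$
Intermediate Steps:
$k{\left(j \right)} = \frac{1}{2 j}$
$h = -14248$
$\frac{h}{k{\left(-12 \right)} \left(P{\left(5 \right)} - 135\right)} = - \frac{14248}{\frac{1}{2 \left(-12\right)} \left(5 - 135\right)} = - \frac{14248}{\frac{1}{2} \left(- \frac{1}{12}\right) \left(-130\right)} = - \frac{14248}{\left(- \frac{1}{24}\right) \left(-130\right)} = - \frac{14248}{\frac{65}{12}} = \left(-14248\right) \frac{12}{65} = - \frac{13152}{5}$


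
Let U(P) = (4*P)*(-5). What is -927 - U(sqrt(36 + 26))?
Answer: -927 + 20*sqrt(62) ≈ -769.52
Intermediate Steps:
U(P) = -20*P
-927 - U(sqrt(36 + 26)) = -927 - (-20)*sqrt(36 + 26) = -927 - (-20)*sqrt(62) = -927 + 20*sqrt(62)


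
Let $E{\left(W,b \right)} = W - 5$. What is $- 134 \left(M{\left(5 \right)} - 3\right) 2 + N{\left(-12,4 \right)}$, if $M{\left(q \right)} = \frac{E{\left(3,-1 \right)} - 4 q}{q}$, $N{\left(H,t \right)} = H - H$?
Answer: $\frac{9916}{5} \approx 1983.2$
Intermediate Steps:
$E{\left(W,b \right)} = -5 + W$ ($E{\left(W,b \right)} = W - 5 = -5 + W$)
$N{\left(H,t \right)} = 0$
$M{\left(q \right)} = \frac{-2 - 4 q}{q}$ ($M{\left(q \right)} = \frac{\left(-5 + 3\right) - 4 q}{q} = \frac{-2 - 4 q}{q}$)
$- 134 \left(M{\left(5 \right)} - 3\right) 2 + N{\left(-12,4 \right)} = - 134 \left(\left(-4 - \frac{2}{5}\right) - 3\right) 2 + 0 = - 134 \left(- \frac{22}{5} - 3\right) 2 + 0 = - 134 \left(\left(- \frac{37}{5}\right) 2\right) + 0 = \left(-134\right) \left(- \frac{74}{5}\right) + 0 = \frac{9916}{5} + 0 = \frac{9916}{5}$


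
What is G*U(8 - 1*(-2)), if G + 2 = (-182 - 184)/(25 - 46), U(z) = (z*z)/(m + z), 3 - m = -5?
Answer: 600/7 ≈ 85.714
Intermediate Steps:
m = 8 (m = 3 - 1*(-5) = 3 + 5 = 8)
U(z) = z²/(8 + z) (U(z) = (z*z)/(8 + z) = z²/(8 + z))
G = 108/7 (G = -2 + (-182 - 184)/(25 - 46) = -2 - 366/(-21) = -2 - 366*(-1/21) = -2 + 122/7 = 108/7 ≈ 15.429)
G*U(8 - 1*(-2)) = 108*((8 - 1*(-2))²/(8 + (8 - 1*(-2))))/7 = 108*((8 + 2)²/(8 + (8 + 2)))/7 = 108*(10²/(8 + 10))/7 = 108*(100/18)/7 = 108*(100*(1/18))/7 = (108/7)*(50/9) = 600/7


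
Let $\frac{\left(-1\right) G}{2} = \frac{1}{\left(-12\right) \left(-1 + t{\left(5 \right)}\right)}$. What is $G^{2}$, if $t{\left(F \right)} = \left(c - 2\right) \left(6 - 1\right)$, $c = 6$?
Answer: $\frac{1}{12996} \approx 7.6947 \cdot 10^{-5}$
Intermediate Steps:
$t{\left(F \right)} = 20$ ($t{\left(F \right)} = \left(6 - 2\right) \left(6 - 1\right) = 4 \cdot 5 = 20$)
$G = \frac{1}{114}$ ($G = - \frac{2}{\left(-12\right) \left(-1 + 20\right)} = - \frac{2}{\left(-12\right) 19} = - \frac{2}{-228} = \left(-2\right) \left(- \frac{1}{228}\right) = \frac{1}{114} \approx 0.0087719$)
$G^{2} = \left(\frac{1}{114}\right)^{2} = \frac{1}{12996}$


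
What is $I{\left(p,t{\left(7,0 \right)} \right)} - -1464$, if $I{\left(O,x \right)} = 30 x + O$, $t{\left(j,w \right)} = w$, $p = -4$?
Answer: $1460$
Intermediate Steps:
$I{\left(O,x \right)} = O + 30 x$
$I{\left(p,t{\left(7,0 \right)} \right)} - -1464 = \left(-4 + 30 \cdot 0\right) - -1464 = \left(-4 + 0\right) + 1464 = -4 + 1464 = 1460$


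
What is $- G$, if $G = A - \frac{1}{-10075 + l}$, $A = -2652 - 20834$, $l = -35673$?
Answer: $\frac{1074437527}{45748} \approx 23486.0$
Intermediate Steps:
$A = -23486$ ($A = -2652 - 20834 = -23486$)
$G = - \frac{1074437527}{45748}$ ($G = -23486 - \frac{1}{-10075 - 35673} = -23486 - \frac{1}{-45748} = -23486 - - \frac{1}{45748} = -23486 + \frac{1}{45748} = - \frac{1074437527}{45748} \approx -23486.0$)
$- G = \left(-1\right) \left(- \frac{1074437527}{45748}\right) = \frac{1074437527}{45748}$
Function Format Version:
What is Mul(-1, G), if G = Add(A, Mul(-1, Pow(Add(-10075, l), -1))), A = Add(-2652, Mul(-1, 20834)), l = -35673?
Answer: Rational(1074437527, 45748) ≈ 23486.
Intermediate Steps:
A = -23486 (A = Add(-2652, -20834) = -23486)
G = Rational(-1074437527, 45748) (G = Add(-23486, Mul(-1, Pow(Add(-10075, -35673), -1))) = Add(-23486, Mul(-1, Pow(-45748, -1))) = Add(-23486, Mul(-1, Rational(-1, 45748))) = Add(-23486, Rational(1, 45748)) = Rational(-1074437527, 45748) ≈ -23486.)
Mul(-1, G) = Mul(-1, Rational(-1074437527, 45748)) = Rational(1074437527, 45748)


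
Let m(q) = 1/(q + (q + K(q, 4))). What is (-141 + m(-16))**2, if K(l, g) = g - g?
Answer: 20367169/1024 ≈ 19890.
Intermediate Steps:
K(l, g) = 0
m(q) = 1/(2*q) (m(q) = 1/(q + (q + 0)) = 1/(q + q) = 1/(2*q))
(-141 + m(-16))**2 = (-141 + (1/2)/(-16))**2 = (-141 + (1/2)*(-1/16))**2 = (-141 - 1/32)**2 = (-4513/32)**2 = 20367169/1024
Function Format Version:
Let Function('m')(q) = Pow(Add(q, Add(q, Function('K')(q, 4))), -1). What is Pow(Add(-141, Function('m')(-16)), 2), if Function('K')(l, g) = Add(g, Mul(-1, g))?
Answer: Rational(20367169, 1024) ≈ 19890.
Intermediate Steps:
Function('K')(l, g) = 0
Function('m')(q) = Mul(Rational(1, 2), Pow(q, -1)) (Function('m')(q) = Pow(Add(q, Add(q, 0)), -1) = Pow(Add(q, q), -1) = Pow(Mul(2, q), -1) = Mul(Rational(1, 2), Pow(q, -1)))
Pow(Add(-141, Function('m')(-16)), 2) = Pow(Add(-141, Mul(Rational(1, 2), Pow(-16, -1))), 2) = Pow(Add(-141, Mul(Rational(1, 2), Rational(-1, 16))), 2) = Pow(Add(-141, Rational(-1, 32)), 2) = Pow(Rational(-4513, 32), 2) = Rational(20367169, 1024)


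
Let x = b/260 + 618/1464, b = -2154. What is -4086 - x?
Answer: -64679261/15860 ≈ -4078.1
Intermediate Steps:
x = -124699/15860 (x = -2154/260 + 618/1464 = -2154*1/260 + 618*(1/1464) = -1077/130 + 103/244 = -124699/15860 ≈ -7.8625)
-4086 - x = -4086 - 1*(-124699/15860) = -4086 + 124699/15860 = -64679261/15860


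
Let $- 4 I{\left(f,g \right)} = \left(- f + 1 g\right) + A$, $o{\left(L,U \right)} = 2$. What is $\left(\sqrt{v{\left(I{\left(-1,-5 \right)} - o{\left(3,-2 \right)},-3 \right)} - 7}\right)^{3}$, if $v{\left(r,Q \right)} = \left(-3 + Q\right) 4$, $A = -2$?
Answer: $- 31 i \sqrt{31} \approx - 172.6 i$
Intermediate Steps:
$I{\left(f,g \right)} = \frac{1}{2} - \frac{g}{4} + \frac{f}{4}$ ($I{\left(f,g \right)} = - \frac{\left(- f + 1 g\right) - 2}{4} = - \frac{\left(- f + g\right) - 2}{4} = - \frac{\left(g - f\right) - 2}{4} = - \frac{-2 + g - f}{4} = \frac{1}{2} - \frac{g}{4} + \frac{f}{4}$)
$v{\left(r,Q \right)} = -12 + 4 Q$
$\left(\sqrt{v{\left(I{\left(-1,-5 \right)} - o{\left(3,-2 \right)},-3 \right)} - 7}\right)^{3} = \left(\sqrt{\left(-12 + 4 \left(-3\right)\right) - 7}\right)^{3} = \left(\sqrt{\left(-12 - 12\right) - 7}\right)^{3} = \left(\sqrt{-24 - 7}\right)^{3} = \left(\sqrt{-31}\right)^{3} = \left(i \sqrt{31}\right)^{3} = - 31 i \sqrt{31}$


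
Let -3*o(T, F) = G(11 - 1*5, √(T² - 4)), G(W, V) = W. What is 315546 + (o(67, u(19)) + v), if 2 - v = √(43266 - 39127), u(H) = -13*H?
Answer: 315546 - √4139 ≈ 3.1548e+5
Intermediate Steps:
v = 2 - √4139 (v = 2 - √(43266 - 39127) = 2 - √4139 ≈ -62.335)
o(T, F) = -2 (o(T, F) = -(11 - 1*5)/3 = -(11 - 5)/3 = -⅓*6 = -2)
315546 + (o(67, u(19)) + v) = 315546 + (-2 + (2 - √4139)) = 315546 - √4139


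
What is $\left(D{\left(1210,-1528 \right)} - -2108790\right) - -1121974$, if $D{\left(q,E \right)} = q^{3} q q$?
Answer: $2593742463330764$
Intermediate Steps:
$D{\left(q,E \right)} = q^{5}$ ($D{\left(q,E \right)} = q^{4} q = q^{5}$)
$\left(D{\left(1210,-1528 \right)} - -2108790\right) - -1121974 = \left(1210^{5} - -2108790\right) - -1121974 = \left(2593742460100000 + 2108790\right) + 1121974 = 2593742462208790 + 1121974 = 2593742463330764$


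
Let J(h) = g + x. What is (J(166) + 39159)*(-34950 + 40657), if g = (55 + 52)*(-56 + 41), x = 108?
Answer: 214937034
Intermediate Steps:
g = -1605 (g = 107*(-15) = -1605)
J(h) = -1497 (J(h) = -1605 + 108 = -1497)
(J(166) + 39159)*(-34950 + 40657) = (-1497 + 39159)*(-34950 + 40657) = 37662*5707 = 214937034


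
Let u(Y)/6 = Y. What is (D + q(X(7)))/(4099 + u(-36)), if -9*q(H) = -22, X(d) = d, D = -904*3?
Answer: -24386/34947 ≈ -0.69780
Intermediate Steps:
u(Y) = 6*Y
D = -2712
q(H) = 22/9 (q(H) = -⅑*(-22) = 22/9)
(D + q(X(7)))/(4099 + u(-36)) = (-2712 + 22/9)/(4099 + 6*(-36)) = -24386/(9*(4099 - 216)) = -24386/9/3883 = -24386/9*1/3883 = -24386/34947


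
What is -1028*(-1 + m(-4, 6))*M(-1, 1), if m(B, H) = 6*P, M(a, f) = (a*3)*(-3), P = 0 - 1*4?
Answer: 231300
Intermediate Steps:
P = -4 (P = 0 - 4 = -4)
M(a, f) = -9*a (M(a, f) = (3*a)*(-3) = -9*a)
m(B, H) = -24 (m(B, H) = 6*(-4) = -24)
-1028*(-1 + m(-4, 6))*M(-1, 1) = -1028*(-1 - 24)*(-9*(-1)) = -(-25700)*9 = -1028*(-225) = 231300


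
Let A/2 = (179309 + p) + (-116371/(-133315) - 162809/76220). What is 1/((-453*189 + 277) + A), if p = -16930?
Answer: 1016126930/243276510309897 ≈ 4.1768e-6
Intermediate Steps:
A = 329992782516097/1016126930 (A = 2*((179309 - 16930) + (-116371/(-133315) - 162809/76220)) = 2*(162379 + (-116371*(-1/133315) - 162809*1/76220)) = 2*(162379 + (116371/133315 - 162809/76220)) = 2*(162379 - 2567016843/2032253860) = 2*(329992782516097/2032253860) = 329992782516097/1016126930 ≈ 3.2476e+5)
1/((-453*189 + 277) + A) = 1/((-453*189 + 277) + 329992782516097/1016126930) = 1/((-85617 + 277) + 329992782516097/1016126930) = 1/(-85340 + 329992782516097/1016126930) = 1/(243276510309897/1016126930) = 1016126930/243276510309897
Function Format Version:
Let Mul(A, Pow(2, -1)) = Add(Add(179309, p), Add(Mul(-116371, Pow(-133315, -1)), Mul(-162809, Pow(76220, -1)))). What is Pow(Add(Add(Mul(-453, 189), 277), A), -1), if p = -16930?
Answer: Rational(1016126930, 243276510309897) ≈ 4.1768e-6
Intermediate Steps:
A = Rational(329992782516097, 1016126930) (A = Mul(2, Add(Add(179309, -16930), Add(Mul(-116371, Pow(-133315, -1)), Mul(-162809, Pow(76220, -1))))) = Mul(2, Add(162379, Add(Mul(-116371, Rational(-1, 133315)), Mul(-162809, Rational(1, 76220))))) = Mul(2, Add(162379, Add(Rational(116371, 133315), Rational(-162809, 76220)))) = Mul(2, Add(162379, Rational(-2567016843, 2032253860))) = Mul(2, Rational(329992782516097, 2032253860)) = Rational(329992782516097, 1016126930) ≈ 3.2476e+5)
Pow(Add(Add(Mul(-453, 189), 277), A), -1) = Pow(Add(Add(Mul(-453, 189), 277), Rational(329992782516097, 1016126930)), -1) = Pow(Add(Add(-85617, 277), Rational(329992782516097, 1016126930)), -1) = Pow(Add(-85340, Rational(329992782516097, 1016126930)), -1) = Pow(Rational(243276510309897, 1016126930), -1) = Rational(1016126930, 243276510309897)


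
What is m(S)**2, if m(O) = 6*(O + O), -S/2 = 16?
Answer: 147456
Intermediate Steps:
S = -32 (S = -2*16 = -32)
m(O) = 12*O (m(O) = 6*(2*O) = 12*O)
m(S)**2 = (12*(-32))**2 = (-384)**2 = 147456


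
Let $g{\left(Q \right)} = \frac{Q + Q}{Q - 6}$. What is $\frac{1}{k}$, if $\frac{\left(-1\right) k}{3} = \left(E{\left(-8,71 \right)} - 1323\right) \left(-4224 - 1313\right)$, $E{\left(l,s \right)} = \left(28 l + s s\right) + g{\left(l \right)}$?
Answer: $\frac{1}{58057818} \approx 1.7224 \cdot 10^{-8}$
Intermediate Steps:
$g{\left(Q \right)} = \frac{2 Q}{-6 + Q}$
$E{\left(l,s \right)} = s^{2} + 28 l + \frac{2 l}{-6 + l}$ ($E{\left(l,s \right)} = \left(28 l + s s\right) + \frac{2 l}{-6 + l} = \left(28 l + s^{2}\right) + \frac{2 l}{-6 + l} = \left(s^{2} + 28 l\right) + \frac{2 l}{-6 + l} = s^{2} + 28 l + \frac{2 l}{-6 + l}$)
$k = 58057818$ ($k = - 3 \left(\frac{2 \left(-8\right) + \left(-6 - 8\right) \left(71^{2} + 28 \left(-8\right)\right)}{-6 - 8} - 1323\right) \left(-4224 - 1313\right) = - 3 \left(\frac{-16 - 14 \left(5041 - 224\right)}{-14} - 1323\right) \left(-5537\right) = - 3 \left(- \frac{-16 - 67438}{14} - 1323\right) \left(-5537\right) = - 3 \left(\left(- \frac{1}{14}\right) \left(-67454\right) - 1323\right) \left(-5537\right) = - 3 \left(\frac{33727}{7} - 1323\right) \left(-5537\right) = - 3 \cdot \frac{24466}{7} \left(-5537\right) = \left(-3\right) \left(-19352606\right) = 58057818$)
$\frac{1}{k} = \frac{1}{58057818}$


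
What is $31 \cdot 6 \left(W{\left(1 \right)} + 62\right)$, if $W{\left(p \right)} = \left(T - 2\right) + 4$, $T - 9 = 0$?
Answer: $13578$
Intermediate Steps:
$T = 9$ ($T = 9 + 0 = 9$)
$W{\left(p \right)} = 11$ ($W{\left(p \right)} = \left(9 - 2\right) + 4 = 7 + 4 = 11$)
$31 \cdot 6 \left(W{\left(1 \right)} + 62\right) = 31 \cdot 6 \left(11 + 62\right) = 186 \cdot 73 = 13578$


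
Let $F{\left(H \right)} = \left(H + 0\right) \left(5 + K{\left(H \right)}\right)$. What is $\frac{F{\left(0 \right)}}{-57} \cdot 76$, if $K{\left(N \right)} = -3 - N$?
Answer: $0$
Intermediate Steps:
$F{\left(H \right)} = H \left(2 - H\right)$ ($F{\left(H \right)} = \left(H + 0\right) \left(5 - \left(3 + H\right)\right) = H \left(2 - H\right)$)
$\frac{F{\left(0 \right)}}{-57} \cdot 76 = \frac{0 \left(2 - 0\right)}{-57} \cdot 76 = - \frac{0 \left(2 + 0\right)}{57} \cdot 76 = - \frac{0 \cdot 2}{57} \cdot 76 = \left(- \frac{1}{57}\right) 0 \cdot 76 = 0 \cdot 76 = 0$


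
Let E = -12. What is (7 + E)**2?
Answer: 25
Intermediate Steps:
(7 + E)**2 = (7 - 12)**2 = (-5)**2 = 25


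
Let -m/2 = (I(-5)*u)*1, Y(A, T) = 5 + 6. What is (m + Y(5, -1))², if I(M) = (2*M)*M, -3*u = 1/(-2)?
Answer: 289/9 ≈ 32.111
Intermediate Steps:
u = ⅙ (u = -⅓/(-2) = -⅓*(-½) = ⅙ ≈ 0.16667)
Y(A, T) = 11
I(M) = 2*M²
m = -50/3 (m = -2*(2*(-5)²)*(⅙) = -2*(2*25)*(⅙) = -2*50*(⅙) = -50/3 ≈ -16.667)
(m + Y(5, -1))² = (-50/3 + 11)² = (-17/3)² = 289/9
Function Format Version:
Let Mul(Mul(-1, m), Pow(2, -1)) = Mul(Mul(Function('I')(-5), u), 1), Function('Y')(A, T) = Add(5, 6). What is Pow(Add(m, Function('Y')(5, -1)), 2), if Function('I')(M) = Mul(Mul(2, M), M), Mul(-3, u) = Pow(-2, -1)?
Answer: Rational(289, 9) ≈ 32.111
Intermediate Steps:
u = Rational(1, 6) (u = Mul(Rational(-1, 3), Pow(-2, -1)) = Mul(Rational(-1, 3), Rational(-1, 2)) = Rational(1, 6) ≈ 0.16667)
Function('Y')(A, T) = 11
Function('I')(M) = Mul(2, Pow(M, 2))
m = Rational(-50, 3) (m = Mul(-2, Mul(Mul(Mul(2, Pow(-5, 2)), Rational(1, 6)), 1)) = Mul(-2, Mul(Mul(Mul(2, 25), Rational(1, 6)), 1)) = Mul(-2, Mul(Mul(50, Rational(1, 6)), 1)) = Mul(-2, Mul(Rational(25, 3), 1)) = Mul(-2, Rational(25, 3)) = Rational(-50, 3) ≈ -16.667)
Pow(Add(m, Function('Y')(5, -1)), 2) = Pow(Add(Rational(-50, 3), 11), 2) = Pow(Rational(-17, 3), 2) = Rational(289, 9)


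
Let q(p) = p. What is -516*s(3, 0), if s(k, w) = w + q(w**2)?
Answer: 0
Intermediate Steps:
s(k, w) = w + w**2
-516*s(3, 0) = -0*(1 + 0) = -0 = -516*0 = 0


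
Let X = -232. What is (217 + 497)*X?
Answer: -165648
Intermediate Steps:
(217 + 497)*X = (217 + 497)*(-232) = 714*(-232) = -165648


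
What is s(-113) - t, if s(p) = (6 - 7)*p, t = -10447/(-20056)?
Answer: 2255881/20056 ≈ 112.48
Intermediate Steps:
t = 10447/20056 (t = -10447*(-1/20056) = 10447/20056 ≈ 0.52089)
s(p) = -p
s(-113) - t = -1*(-113) - 1*10447/20056 = 113 - 10447/20056 = 2255881/20056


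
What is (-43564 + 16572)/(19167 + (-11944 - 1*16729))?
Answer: 1928/679 ≈ 2.8395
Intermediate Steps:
(-43564 + 16572)/(19167 + (-11944 - 1*16729)) = -26992/(19167 + (-11944 - 16729)) = -26992/(19167 - 28673) = -26992/(-9506) = -26992*(-1/9506) = 1928/679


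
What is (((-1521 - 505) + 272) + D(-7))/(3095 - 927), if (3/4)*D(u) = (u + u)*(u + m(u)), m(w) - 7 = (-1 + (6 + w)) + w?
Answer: -793/1084 ≈ -0.73155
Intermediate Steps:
m(w) = 12 + 2*w (m(w) = 7 + ((-1 + (6 + w)) + w) = 7 + ((5 + w) + w) = 7 + (5 + 2*w) = 12 + 2*w)
D(u) = 8*u*(12 + 3*u)/3 (D(u) = 4*((u + u)*(u + (12 + 2*u)))/3 = 4*((2*u)*(12 + 3*u))/3 = 4*(2*u*(12 + 3*u))/3 = 8*u*(12 + 3*u)/3)
(((-1521 - 505) + 272) + D(-7))/(3095 - 927) = (((-1521 - 505) + 272) + 8*(-7)*(4 - 7))/(3095 - 927) = ((-2026 + 272) + 8*(-7)*(-3))/2168 = (-1754 + 168)*(1/2168) = -1586*1/2168 = -793/1084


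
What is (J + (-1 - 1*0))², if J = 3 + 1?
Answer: 9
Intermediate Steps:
J = 4
(J + (-1 - 1*0))² = (4 + (-1 - 1*0))² = (4 + (-1 + 0))² = (4 - 1)² = 3² = 9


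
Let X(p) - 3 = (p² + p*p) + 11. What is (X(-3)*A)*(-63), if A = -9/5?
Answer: 18144/5 ≈ 3628.8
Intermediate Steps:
A = -9/5 (A = -9*⅕ = -9/5 ≈ -1.8000)
X(p) = 14 + 2*p² (X(p) = 3 + ((p² + p*p) + 11) = 3 + ((p² + p²) + 11) = 3 + (2*p² + 11) = 3 + (11 + 2*p²) = 14 + 2*p²)
(X(-3)*A)*(-63) = ((14 + 2*(-3)²)*(-9/5))*(-63) = ((14 + 2*9)*(-9/5))*(-63) = ((14 + 18)*(-9/5))*(-63) = (32*(-9/5))*(-63) = -288/5*(-63) = 18144/5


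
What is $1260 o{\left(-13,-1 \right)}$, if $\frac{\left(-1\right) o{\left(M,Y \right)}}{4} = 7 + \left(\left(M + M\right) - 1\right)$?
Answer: $100800$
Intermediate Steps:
$o{\left(M,Y \right)} = -24 - 8 M$ ($o{\left(M,Y \right)} = - 4 \left(7 + \left(\left(M + M\right) - 1\right)\right) = - 4 \left(7 + \left(2 M - 1\right)\right) = - 4 \left(7 + \left(-1 + 2 M\right)\right) = - 4 \left(6 + 2 M\right) = -24 - 8 M$)
$1260 o{\left(-13,-1 \right)} = 1260 \left(-24 - -104\right) = 1260 \left(-24 + 104\right) = 1260 \cdot 80 = 100800$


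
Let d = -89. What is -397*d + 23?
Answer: 35356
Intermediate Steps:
-397*d + 23 = -397*(-89) + 23 = 35333 + 23 = 35356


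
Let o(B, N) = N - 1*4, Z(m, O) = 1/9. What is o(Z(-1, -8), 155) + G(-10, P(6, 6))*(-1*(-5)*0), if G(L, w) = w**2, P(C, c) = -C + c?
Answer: 151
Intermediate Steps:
P(C, c) = c - C
Z(m, O) = 1/9
o(B, N) = -4 + N (o(B, N) = N - 4 = -4 + N)
o(Z(-1, -8), 155) + G(-10, P(6, 6))*(-1*(-5)*0) = (-4 + 155) + (6 - 1*6)**2*(-1*(-5)*0) = 151 + (6 - 6)**2*(5*0) = 151 + 0**2*0 = 151 + 0*0 = 151 + 0 = 151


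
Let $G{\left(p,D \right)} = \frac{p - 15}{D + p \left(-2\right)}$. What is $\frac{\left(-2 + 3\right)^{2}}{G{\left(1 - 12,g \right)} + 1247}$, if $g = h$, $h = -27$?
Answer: $\frac{5}{6261} \approx 0.00079859$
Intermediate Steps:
$g = -27$
$G{\left(p,D \right)} = \frac{-15 + p}{D - 2 p}$
$\frac{\left(-2 + 3\right)^{2}}{G{\left(1 - 12,g \right)} + 1247} = \frac{\left(-2 + 3\right)^{2}}{\frac{-15 + \left(1 - 12\right)}{-27 - 2 \left(1 - 12\right)} + 1247} = \frac{1^{2}}{\frac{-15 + \left(1 - 12\right)}{-27 - 2 \left(1 - 12\right)} + 1247} = 1 \frac{1}{\frac{-15 - 11}{-27 - -22} + 1247} = 1 \frac{1}{\frac{1}{-27 + 22} \left(-26\right) + 1247} = 1 \frac{1}{\frac{1}{-5} \left(-26\right) + 1247} = 1 \frac{1}{\left(- \frac{1}{5}\right) \left(-26\right) + 1247} = 1 \frac{1}{\frac{26}{5} + 1247} = 1 \frac{1}{\frac{6261}{5}} = 1 \cdot \frac{5}{6261} = \frac{5}{6261}$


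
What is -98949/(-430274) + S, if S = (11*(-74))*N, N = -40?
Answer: 14009820389/430274 ≈ 32560.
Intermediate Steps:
S = 32560 (S = (11*(-74))*(-40) = -814*(-40) = 32560)
-98949/(-430274) + S = -98949/(-430274) + 32560 = -98949*(-1/430274) + 32560 = 98949/430274 + 32560 = 14009820389/430274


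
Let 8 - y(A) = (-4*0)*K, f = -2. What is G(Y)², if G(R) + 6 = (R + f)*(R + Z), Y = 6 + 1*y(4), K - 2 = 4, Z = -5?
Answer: 10404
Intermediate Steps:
K = 6 (K = 2 + 4 = 6)
y(A) = 8 (y(A) = 8 - (-4*0)*6 = 8 - 0*6 = 8 - 1*0 = 8 + 0 = 8)
Y = 14 (Y = 6 + 1*8 = 6 + 8 = 14)
G(R) = -6 + (-5 + R)*(-2 + R) (G(R) = -6 + (R - 2)*(R - 5) = -6 + (-2 + R)*(-5 + R) = -6 + (-5 + R)*(-2 + R))
G(Y)² = (4 + 14² - 7*14)² = (4 + 196 - 98)² = 102² = 10404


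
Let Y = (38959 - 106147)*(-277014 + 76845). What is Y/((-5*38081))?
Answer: -13448954772/190405 ≈ -70633.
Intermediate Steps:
Y = 13448954772 (Y = -67188*(-200169) = 13448954772)
Y/((-5*38081)) = 13448954772/((-5*38081)) = 13448954772/(-190405) = 13448954772*(-1/190405) = -13448954772/190405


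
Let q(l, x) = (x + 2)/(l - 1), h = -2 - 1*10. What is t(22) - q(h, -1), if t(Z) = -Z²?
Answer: -6291/13 ≈ -483.92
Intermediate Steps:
h = -12 (h = -2 - 10 = -12)
q(l, x) = (2 + x)/(-1 + l)
t(22) - q(h, -1) = -1*22² - (2 - 1)/(-1 - 12) = -1*484 - 1/(-13) = -484 - (-1)/13 = -484 - 1*(-1/13) = -484 + 1/13 = -6291/13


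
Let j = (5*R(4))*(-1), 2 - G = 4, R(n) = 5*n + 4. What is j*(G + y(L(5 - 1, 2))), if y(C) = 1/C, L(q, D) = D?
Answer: 180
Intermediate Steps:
R(n) = 4 + 5*n
G = -2 (G = 2 - 1*4 = 2 - 4 = -2)
y(C) = 1/C
j = -120 (j = (5*(4 + 5*4))*(-1) = (5*(4 + 20))*(-1) = (5*24)*(-1) = 120*(-1) = -120)
j*(G + y(L(5 - 1, 2))) = -120*(-2 + 1/2) = -120*(-2 + ½) = -120*(-3/2) = 180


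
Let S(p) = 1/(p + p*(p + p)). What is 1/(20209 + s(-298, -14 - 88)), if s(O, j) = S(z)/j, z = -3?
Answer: 1530/30919769 ≈ 4.9483e-5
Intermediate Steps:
S(p) = 1/(p + 2*p²) (S(p) = 1/(p + p*(2*p)) = 1/(p + 2*p²))
s(O, j) = 1/(15*j) (s(O, j) = (1/((-3)*(1 + 2*(-3))))/j = (-1/(3*(1 - 6)))/j = (-⅓/(-5))/j = (-⅓*(-⅕))/j = 1/(15*j))
1/(20209 + s(-298, -14 - 88)) = 1/(20209 + 1/(15*(-14 - 88))) = 1/(20209 + (1/15)/(-102)) = 1/(20209 + (1/15)*(-1/102)) = 1/(20209 - 1/1530) = 1/(30919769/1530) = 1530/30919769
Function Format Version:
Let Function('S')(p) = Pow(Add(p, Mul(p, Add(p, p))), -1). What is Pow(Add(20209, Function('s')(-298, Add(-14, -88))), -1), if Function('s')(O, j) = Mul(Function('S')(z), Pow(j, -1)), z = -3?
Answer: Rational(1530, 30919769) ≈ 4.9483e-5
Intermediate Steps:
Function('S')(p) = Pow(Add(p, Mul(2, Pow(p, 2))), -1) (Function('S')(p) = Pow(Add(p, Mul(p, Mul(2, p))), -1) = Pow(Add(p, Mul(2, Pow(p, 2))), -1))
Function('s')(O, j) = Mul(Rational(1, 15), Pow(j, -1)) (Function('s')(O, j) = Mul(Mul(Pow(-3, -1), Pow(Add(1, Mul(2, -3)), -1)), Pow(j, -1)) = Mul(Mul(Rational(-1, 3), Pow(Add(1, -6), -1)), Pow(j, -1)) = Mul(Mul(Rational(-1, 3), Pow(-5, -1)), Pow(j, -1)) = Mul(Mul(Rational(-1, 3), Rational(-1, 5)), Pow(j, -1)) = Mul(Rational(1, 15), Pow(j, -1)))
Pow(Add(20209, Function('s')(-298, Add(-14, -88))), -1) = Pow(Add(20209, Mul(Rational(1, 15), Pow(Add(-14, -88), -1))), -1) = Pow(Add(20209, Mul(Rational(1, 15), Pow(-102, -1))), -1) = Pow(Add(20209, Mul(Rational(1, 15), Rational(-1, 102))), -1) = Pow(Add(20209, Rational(-1, 1530)), -1) = Pow(Rational(30919769, 1530), -1) = Rational(1530, 30919769)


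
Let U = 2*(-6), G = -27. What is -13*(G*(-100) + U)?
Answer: -34944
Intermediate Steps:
U = -12
-13*(G*(-100) + U) = -13*(-27*(-100) - 12) = -13*(2700 - 12) = -13*2688 = -34944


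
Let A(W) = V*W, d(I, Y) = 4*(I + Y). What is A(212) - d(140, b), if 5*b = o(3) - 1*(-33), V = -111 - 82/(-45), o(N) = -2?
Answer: -1067872/45 ≈ -23731.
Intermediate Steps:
V = -4913/45 (V = -111 - 82*(-1/45) = -111 + 82/45 = -4913/45 ≈ -109.18)
b = 31/5 (b = (-2 - 1*(-33))/5 = (-2 + 33)/5 = (⅕)*31 = 31/5 ≈ 6.2000)
d(I, Y) = 4*I + 4*Y
A(W) = -4913*W/45
A(212) - d(140, b) = -4913/45*212 - (4*140 + 4*(31/5)) = -1041556/45 - (560 + 124/5) = -1041556/45 - 1*2924/5 = -1041556/45 - 2924/5 = -1067872/45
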